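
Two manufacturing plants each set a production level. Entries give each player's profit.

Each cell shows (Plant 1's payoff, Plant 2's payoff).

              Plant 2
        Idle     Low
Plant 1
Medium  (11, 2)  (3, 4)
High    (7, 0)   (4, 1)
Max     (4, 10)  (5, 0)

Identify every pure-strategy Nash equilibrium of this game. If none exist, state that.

For each player, find the best response to each opponent profile; mutual best responses are the pure NE.
Plant 1 against Idle: payoffs 11, 7, 4 → best response Medium.
Plant 1 against Low: payoffs 3, 4, 5 → best response Max.
Plant 2 against Medium: payoffs 2, 4 → best response Low.
Plant 2 against High: payoffs 0, 1 → best response Low.
Plant 2 against Max: payoffs 10, 0 → best response Idle.
No profile is a mutual best response for all players.

No pure-strategy Nash equilibrium.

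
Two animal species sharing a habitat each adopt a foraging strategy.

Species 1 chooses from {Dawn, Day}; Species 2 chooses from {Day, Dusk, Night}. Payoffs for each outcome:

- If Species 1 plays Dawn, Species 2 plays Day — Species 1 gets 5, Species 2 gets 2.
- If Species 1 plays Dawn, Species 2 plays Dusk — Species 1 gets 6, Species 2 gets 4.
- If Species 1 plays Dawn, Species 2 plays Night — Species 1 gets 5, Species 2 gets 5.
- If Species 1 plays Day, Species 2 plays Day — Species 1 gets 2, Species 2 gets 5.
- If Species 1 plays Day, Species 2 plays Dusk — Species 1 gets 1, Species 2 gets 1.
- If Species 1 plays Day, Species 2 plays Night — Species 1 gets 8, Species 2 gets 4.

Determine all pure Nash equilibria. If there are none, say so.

No pure-strategy Nash equilibrium.

(Dawn, Day): Species 2 can switch to Dusk (2 → 4). Not NE.
(Dawn, Dusk): Species 2 can switch to Night (4 → 5). Not NE.
(Dawn, Night): Species 1 can switch to Day (5 → 8). Not NE.
(Day, Day): Species 1 can switch to Dawn (2 → 5). Not NE.
(Day, Dusk): Species 1 can switch to Dawn (1 → 6). Not NE.
(Day, Night): Species 2 can switch to Day (4 → 5). Not NE.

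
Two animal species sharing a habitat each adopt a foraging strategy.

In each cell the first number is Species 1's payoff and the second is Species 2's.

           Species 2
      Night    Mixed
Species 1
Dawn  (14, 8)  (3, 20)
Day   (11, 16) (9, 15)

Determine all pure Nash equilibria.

Check each profile: it is a Nash equilibrium iff no player can strictly gain by switching unilaterally.
(Dawn, Night): Species 2 can switch to Mixed (8 → 20). Not NE.
(Dawn, Mixed): Species 1 can switch to Day (3 → 9). Not NE.
(Day, Night): Species 1 can switch to Dawn (11 → 14). Not NE.
(Day, Mixed): Species 2 can switch to Night (15 → 16). Not NE.

There is no pure-strategy Nash equilibrium.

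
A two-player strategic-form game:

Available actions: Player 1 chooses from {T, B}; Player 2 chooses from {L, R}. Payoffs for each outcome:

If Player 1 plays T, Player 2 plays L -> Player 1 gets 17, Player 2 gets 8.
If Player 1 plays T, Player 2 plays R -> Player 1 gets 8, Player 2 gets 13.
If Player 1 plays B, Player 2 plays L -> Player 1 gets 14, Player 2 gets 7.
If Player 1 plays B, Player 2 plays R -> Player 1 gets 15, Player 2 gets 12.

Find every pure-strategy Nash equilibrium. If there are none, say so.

For each strategy profile, look for a profitable unilateral deviation.
(T, L): Player 2 can switch to R (8 → 13). Not NE.
(T, R): Player 1 can switch to B (8 → 15). Not NE.
(B, L): Player 1 can switch to T (14 → 17). Not NE.
(B, R): Player 1 gets 15, best alternative 8; Player 2 gets 12, best alternative 7. No profitable deviation — NE.

The unique pure-strategy Nash equilibrium is (B, R).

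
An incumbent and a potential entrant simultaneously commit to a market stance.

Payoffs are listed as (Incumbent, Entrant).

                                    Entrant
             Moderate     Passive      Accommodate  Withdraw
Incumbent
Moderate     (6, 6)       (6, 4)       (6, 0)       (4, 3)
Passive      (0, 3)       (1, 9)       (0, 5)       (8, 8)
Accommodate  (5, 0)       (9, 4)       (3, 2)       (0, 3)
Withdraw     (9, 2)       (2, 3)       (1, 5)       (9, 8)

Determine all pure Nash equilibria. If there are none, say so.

Pure-strategy Nash equilibria: (Accommodate, Passive) and (Withdraw, Withdraw)

(Moderate, Moderate): Incumbent can switch to Withdraw (6 → 9). Not NE.
(Moderate, Passive): Incumbent can switch to Accommodate (6 → 9). Not NE.
(Moderate, Accommodate): Entrant can switch to Moderate (0 → 6). Not NE.
(Moderate, Withdraw): Incumbent can switch to Passive (4 → 8). Not NE.
(Passive, Moderate): Incumbent can switch to Moderate (0 → 6). Not NE.
(Passive, Passive): Incumbent can switch to Moderate (1 → 6). Not NE.
(Accommodate, Passive): Incumbent gets 9, best alternative 6; Entrant gets 4, best alternative 3. No profitable deviation — NE.
(Withdraw, Withdraw): Incumbent gets 9, best alternative 8; Entrant gets 8, best alternative 5. No profitable deviation — NE.
(The remaining 8 profiles each have a profitable deviation by the same check.)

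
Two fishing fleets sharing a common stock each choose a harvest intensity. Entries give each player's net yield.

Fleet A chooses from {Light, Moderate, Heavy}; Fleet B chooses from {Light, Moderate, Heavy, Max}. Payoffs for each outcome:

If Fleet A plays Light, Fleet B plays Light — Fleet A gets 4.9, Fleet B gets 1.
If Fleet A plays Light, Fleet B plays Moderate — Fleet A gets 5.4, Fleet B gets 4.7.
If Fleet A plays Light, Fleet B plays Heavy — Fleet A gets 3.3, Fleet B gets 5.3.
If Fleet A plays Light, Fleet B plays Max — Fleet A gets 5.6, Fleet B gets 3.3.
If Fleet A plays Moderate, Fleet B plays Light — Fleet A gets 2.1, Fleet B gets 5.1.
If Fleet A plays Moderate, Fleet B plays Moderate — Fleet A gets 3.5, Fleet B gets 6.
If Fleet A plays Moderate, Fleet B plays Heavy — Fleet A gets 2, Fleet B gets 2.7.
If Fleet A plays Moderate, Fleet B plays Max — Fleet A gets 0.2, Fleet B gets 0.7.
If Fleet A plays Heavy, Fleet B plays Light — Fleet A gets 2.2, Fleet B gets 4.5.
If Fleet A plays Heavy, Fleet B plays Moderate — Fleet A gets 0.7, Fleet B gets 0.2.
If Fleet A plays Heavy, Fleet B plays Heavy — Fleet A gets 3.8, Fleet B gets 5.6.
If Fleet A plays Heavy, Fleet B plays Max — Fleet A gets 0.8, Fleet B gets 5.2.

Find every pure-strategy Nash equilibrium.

(Heavy, Heavy)

For each player, find the best response to each opponent profile; mutual best responses are the pure NE.
Fleet A against Light: payoffs 4.9, 2.1, 2.2 → best response Light.
Fleet A against Moderate: payoffs 5.4, 3.5, 0.7 → best response Light.
Fleet A against Heavy: payoffs 3.3, 2, 3.8 → best response Heavy.
Fleet A against Max: payoffs 5.6, 0.2, 0.8 → best response Light.
Fleet B against Light: payoffs 1, 4.7, 5.3, 3.3 → best response Heavy.
Fleet B against Moderate: payoffs 5.1, 6, 2.7, 0.7 → best response Moderate.
Fleet B against Heavy: payoffs 4.5, 0.2, 5.6, 5.2 → best response Heavy.
Mutual best responses: (Heavy, Heavy).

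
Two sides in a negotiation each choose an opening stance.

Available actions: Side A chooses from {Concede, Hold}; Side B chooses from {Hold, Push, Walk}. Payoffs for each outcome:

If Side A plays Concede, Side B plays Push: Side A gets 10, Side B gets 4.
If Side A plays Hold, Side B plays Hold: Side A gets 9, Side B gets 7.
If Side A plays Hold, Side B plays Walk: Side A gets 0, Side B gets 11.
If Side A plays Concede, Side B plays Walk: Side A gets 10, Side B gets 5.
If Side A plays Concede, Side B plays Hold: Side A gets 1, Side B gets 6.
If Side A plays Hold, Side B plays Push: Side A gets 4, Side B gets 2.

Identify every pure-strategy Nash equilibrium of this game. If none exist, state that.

This game has no pure Nash equilibrium.

Side A against Hold: payoffs 1, 9 → best response Hold.
Side A against Push: payoffs 10, 4 → best response Concede.
Side A against Walk: payoffs 10, 0 → best response Concede.
Side B against Concede: payoffs 6, 4, 5 → best response Hold.
Side B against Hold: payoffs 7, 2, 11 → best response Walk.
No profile is a mutual best response for all players.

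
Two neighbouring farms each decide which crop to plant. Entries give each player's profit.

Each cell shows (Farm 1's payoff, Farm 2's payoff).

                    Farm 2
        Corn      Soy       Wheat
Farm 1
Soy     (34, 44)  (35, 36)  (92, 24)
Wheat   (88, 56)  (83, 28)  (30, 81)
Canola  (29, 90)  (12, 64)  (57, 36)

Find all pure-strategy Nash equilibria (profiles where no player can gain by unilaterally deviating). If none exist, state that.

(Soy, Corn): Farm 1 can switch to Wheat (34 → 88). Not NE.
(Soy, Soy): Farm 1 can switch to Wheat (35 → 83). Not NE.
(Soy, Wheat): Farm 2 can switch to Corn (24 → 44). Not NE.
(Wheat, Corn): Farm 2 can switch to Wheat (56 → 81). Not NE.
(Wheat, Soy): Farm 2 can switch to Corn (28 → 56). Not NE.
(Wheat, Wheat): Farm 1 can switch to Soy (30 → 92). Not NE.
(Canola, Corn): Farm 1 can switch to Soy (29 → 34). Not NE.
(Canola, Soy): Farm 1 can switch to Soy (12 → 35). Not NE.
(Canola, Wheat): Farm 1 can switch to Soy (57 → 92). Not NE.

No pure-strategy Nash equilibrium.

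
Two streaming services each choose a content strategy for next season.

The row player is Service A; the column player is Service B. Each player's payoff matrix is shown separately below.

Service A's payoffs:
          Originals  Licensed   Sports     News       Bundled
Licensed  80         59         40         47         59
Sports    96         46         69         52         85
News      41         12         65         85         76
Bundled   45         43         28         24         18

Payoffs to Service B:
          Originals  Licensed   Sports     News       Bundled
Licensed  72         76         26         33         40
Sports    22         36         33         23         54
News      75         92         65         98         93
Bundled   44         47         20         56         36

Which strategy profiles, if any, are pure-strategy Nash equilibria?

Check each profile: it is a Nash equilibrium iff no player can strictly gain by switching unilaterally.
(Licensed, Originals): Service A can switch to Sports (80 → 96). Not NE.
(Licensed, Licensed): Service A gets 59, best alternative 46; Service B gets 76, best alternative 72. No profitable deviation — NE.
(Licensed, Sports): Service A can switch to Sports (40 → 69). Not NE.
(Licensed, News): Service A can switch to Sports (47 → 52). Not NE.
(Licensed, Bundled): Service A can switch to Sports (59 → 85). Not NE.
(Sports, Originals): Service B can switch to Licensed (22 → 36). Not NE.
(Sports, Licensed): Service A can switch to Licensed (46 → 59). Not NE.
(Sports, Sports): Service B can switch to Licensed (33 → 36). Not NE.
(Sports, News): Service A can switch to News (52 → 85). Not NE.
(Sports, Bundled): Service A gets 85, best alternative 76; Service B gets 54, best alternative 36. No profitable deviation — NE.
(News, Originals): Service A can switch to Licensed (41 → 80). Not NE.
(News, Licensed): Service A can switch to Licensed (12 → 59). Not NE.
(News, Sports): Service A can switch to Sports (65 → 69). Not NE.
(News, News): Service A gets 85, best alternative 52; Service B gets 98, best alternative 93. No profitable deviation — NE.
(News, Bundled): Service A can switch to Sports (76 → 85). Not NE.
(The remaining 5 profiles each have a profitable deviation by the same check.)

The pure Nash equilibria are (Licensed, Licensed) and (Sports, Bundled) and (News, News).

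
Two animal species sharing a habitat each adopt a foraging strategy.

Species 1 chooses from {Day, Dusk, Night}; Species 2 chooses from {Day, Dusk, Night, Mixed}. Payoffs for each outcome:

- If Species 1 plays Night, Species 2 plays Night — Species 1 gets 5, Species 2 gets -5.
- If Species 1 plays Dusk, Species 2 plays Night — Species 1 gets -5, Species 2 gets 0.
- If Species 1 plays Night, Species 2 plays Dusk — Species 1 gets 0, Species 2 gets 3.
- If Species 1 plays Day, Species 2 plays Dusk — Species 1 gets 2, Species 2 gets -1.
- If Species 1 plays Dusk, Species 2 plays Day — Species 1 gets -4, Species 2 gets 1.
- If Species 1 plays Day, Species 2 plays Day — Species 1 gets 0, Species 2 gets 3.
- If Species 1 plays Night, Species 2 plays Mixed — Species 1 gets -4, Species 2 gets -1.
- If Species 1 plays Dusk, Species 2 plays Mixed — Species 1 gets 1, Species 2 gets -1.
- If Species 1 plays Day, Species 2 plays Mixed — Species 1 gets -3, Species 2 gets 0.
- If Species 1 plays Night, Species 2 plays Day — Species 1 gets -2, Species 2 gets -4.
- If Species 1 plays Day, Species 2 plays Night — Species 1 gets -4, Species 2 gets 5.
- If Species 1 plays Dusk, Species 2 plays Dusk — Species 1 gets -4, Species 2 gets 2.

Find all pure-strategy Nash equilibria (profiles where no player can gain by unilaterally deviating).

(Day, Day): Species 2 can switch to Night (3 → 5). Not NE.
(Day, Dusk): Species 2 can switch to Day (-1 → 3). Not NE.
(Day, Night): Species 1 can switch to Night (-4 → 5). Not NE.
(Day, Mixed): Species 1 can switch to Dusk (-3 → 1). Not NE.
(Dusk, Day): Species 1 can switch to Day (-4 → 0). Not NE.
(Dusk, Dusk): Species 1 can switch to Day (-4 → 2). Not NE.
(Dusk, Night): Species 1 can switch to Day (-5 → -4). Not NE.
(Dusk, Mixed): Species 2 can switch to Day (-1 → 1). Not NE.
(Night, Day): Species 1 can switch to Day (-2 → 0). Not NE.
(Night, Dusk): Species 1 can switch to Day (0 → 2). Not NE.
(Night, Night): Species 2 can switch to Day (-5 → -4). Not NE.
(Night, Mixed): Species 1 can switch to Day (-4 → -3). Not NE.

There is no pure-strategy Nash equilibrium.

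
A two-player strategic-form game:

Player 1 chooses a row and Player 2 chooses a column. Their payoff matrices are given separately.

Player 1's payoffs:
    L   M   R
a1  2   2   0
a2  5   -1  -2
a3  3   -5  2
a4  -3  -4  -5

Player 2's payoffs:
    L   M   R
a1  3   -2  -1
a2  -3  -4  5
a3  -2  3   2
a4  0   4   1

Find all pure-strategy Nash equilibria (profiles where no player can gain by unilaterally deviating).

This game has no pure Nash equilibrium.

Player 1 against L: payoffs 2, 5, 3, -3 → best response a2.
Player 1 against M: payoffs 2, -1, -5, -4 → best response a1.
Player 1 against R: payoffs 0, -2, 2, -5 → best response a3.
Player 2 against a1: payoffs 3, -2, -1 → best response L.
Player 2 against a2: payoffs -3, -4, 5 → best response R.
Player 2 against a3: payoffs -2, 3, 2 → best response M.
Player 2 against a4: payoffs 0, 4, 1 → best response M.
No profile is a mutual best response for all players.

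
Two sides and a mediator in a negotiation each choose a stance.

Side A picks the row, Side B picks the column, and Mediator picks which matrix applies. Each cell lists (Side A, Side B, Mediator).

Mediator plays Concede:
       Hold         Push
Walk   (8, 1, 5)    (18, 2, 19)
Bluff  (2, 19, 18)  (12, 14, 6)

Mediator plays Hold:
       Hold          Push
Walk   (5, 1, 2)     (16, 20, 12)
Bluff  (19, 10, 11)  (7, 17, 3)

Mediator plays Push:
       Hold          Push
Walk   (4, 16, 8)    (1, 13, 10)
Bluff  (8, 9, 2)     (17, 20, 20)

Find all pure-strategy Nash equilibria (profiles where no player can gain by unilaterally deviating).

Side A against (Hold, Concede): payoffs 8, 2 → best response Walk.
Side A against (Hold, Hold): payoffs 5, 19 → best response Bluff.
Side A against (Hold, Push): payoffs 4, 8 → best response Bluff.
Side A against (Push, Concede): payoffs 18, 12 → best response Walk.
Side A against (Push, Hold): payoffs 16, 7 → best response Walk.
Side A against (Push, Push): payoffs 1, 17 → best response Bluff.
Side B against (Walk, Concede): payoffs 1, 2 → best response Push.
Side B against (Walk, Hold): payoffs 1, 20 → best response Push.
Side B against (Walk, Push): payoffs 16, 13 → best response Hold.
Side B against (Bluff, Concede): payoffs 19, 14 → best response Hold.
Side B against (Bluff, Hold): payoffs 10, 17 → best response Push.
Side B against (Bluff, Push): payoffs 9, 20 → best response Push.
Mediator against (Walk, Hold): payoffs 5, 2, 8 → best response Push.
Mediator against (Walk, Push): payoffs 19, 12, 10 → best response Concede.
Mediator against (Bluff, Hold): payoffs 18, 11, 2 → best response Concede.
Mediator against (Bluff, Push): payoffs 6, 3, 20 → best response Push.
Mutual best responses: (Walk, Push, Concede); (Bluff, Push, Push).

The pure Nash equilibria are (Walk, Push, Concede); (Bluff, Push, Push).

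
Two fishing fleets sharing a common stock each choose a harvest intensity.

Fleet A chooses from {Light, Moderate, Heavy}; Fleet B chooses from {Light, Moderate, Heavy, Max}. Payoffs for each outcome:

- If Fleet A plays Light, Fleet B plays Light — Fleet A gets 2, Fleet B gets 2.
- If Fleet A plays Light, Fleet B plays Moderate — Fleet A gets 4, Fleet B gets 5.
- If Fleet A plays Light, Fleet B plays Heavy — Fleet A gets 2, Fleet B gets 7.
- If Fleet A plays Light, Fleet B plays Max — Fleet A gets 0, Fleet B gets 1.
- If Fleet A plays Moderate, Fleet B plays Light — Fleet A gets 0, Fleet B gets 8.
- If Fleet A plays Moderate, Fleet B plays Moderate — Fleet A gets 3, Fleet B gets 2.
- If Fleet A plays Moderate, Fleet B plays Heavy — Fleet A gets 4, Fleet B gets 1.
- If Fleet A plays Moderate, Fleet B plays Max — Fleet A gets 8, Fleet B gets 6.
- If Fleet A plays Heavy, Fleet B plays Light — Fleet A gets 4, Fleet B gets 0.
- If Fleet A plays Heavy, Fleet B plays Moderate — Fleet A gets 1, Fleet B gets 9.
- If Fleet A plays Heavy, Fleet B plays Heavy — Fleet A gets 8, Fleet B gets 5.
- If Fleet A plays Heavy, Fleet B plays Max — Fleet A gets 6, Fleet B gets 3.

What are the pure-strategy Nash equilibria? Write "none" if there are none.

Fleet A against Light: payoffs 2, 0, 4 → best response Heavy.
Fleet A against Moderate: payoffs 4, 3, 1 → best response Light.
Fleet A against Heavy: payoffs 2, 4, 8 → best response Heavy.
Fleet A against Max: payoffs 0, 8, 6 → best response Moderate.
Fleet B against Light: payoffs 2, 5, 7, 1 → best response Heavy.
Fleet B against Moderate: payoffs 8, 2, 1, 6 → best response Light.
Fleet B against Heavy: payoffs 0, 9, 5, 3 → best response Moderate.
No profile is a mutual best response for all players.

No pure-strategy Nash equilibrium.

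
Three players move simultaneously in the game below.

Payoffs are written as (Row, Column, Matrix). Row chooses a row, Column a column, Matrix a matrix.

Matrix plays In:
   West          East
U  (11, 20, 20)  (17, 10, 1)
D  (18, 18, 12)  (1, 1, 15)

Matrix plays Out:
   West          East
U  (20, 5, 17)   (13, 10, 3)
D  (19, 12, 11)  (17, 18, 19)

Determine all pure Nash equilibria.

(D, West, In), (D, East, Out)

(U, West, In): Row can switch to D (11 → 18). Not NE.
(U, West, Out): Column can switch to East (5 → 10). Not NE.
(U, East, In): Column can switch to West (10 → 20). Not NE.
(U, East, Out): Row can switch to D (13 → 17). Not NE.
(D, West, In): Row gets 18, best alternative 11; Column gets 18, best alternative 1; Matrix gets 12, best alternative 11. No profitable deviation — NE.
(D, West, Out): Row can switch to U (19 → 20). Not NE.
(D, East, In): Row can switch to U (1 → 17). Not NE.
(D, East, Out): Row gets 17, best alternative 13; Column gets 18, best alternative 12; Matrix gets 19, best alternative 15. No profitable deviation — NE.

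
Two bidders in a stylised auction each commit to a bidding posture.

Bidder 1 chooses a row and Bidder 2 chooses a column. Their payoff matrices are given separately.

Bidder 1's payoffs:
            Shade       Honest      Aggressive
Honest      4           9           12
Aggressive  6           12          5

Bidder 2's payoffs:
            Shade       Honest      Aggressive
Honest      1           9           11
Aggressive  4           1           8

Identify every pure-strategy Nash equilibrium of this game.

Pure NE: (Honest, Aggressive)

For each strategy profile, look for a profitable unilateral deviation.
(Honest, Shade): Bidder 1 can switch to Aggressive (4 → 6). Not NE.
(Honest, Honest): Bidder 1 can switch to Aggressive (9 → 12). Not NE.
(Honest, Aggressive): Bidder 1 gets 12, best alternative 5; Bidder 2 gets 11, best alternative 9. No profitable deviation — NE.
(Aggressive, Shade): Bidder 2 can switch to Aggressive (4 → 8). Not NE.
(Aggressive, Honest): Bidder 2 can switch to Shade (1 → 4). Not NE.
(Aggressive, Aggressive): Bidder 1 can switch to Honest (5 → 12). Not NE.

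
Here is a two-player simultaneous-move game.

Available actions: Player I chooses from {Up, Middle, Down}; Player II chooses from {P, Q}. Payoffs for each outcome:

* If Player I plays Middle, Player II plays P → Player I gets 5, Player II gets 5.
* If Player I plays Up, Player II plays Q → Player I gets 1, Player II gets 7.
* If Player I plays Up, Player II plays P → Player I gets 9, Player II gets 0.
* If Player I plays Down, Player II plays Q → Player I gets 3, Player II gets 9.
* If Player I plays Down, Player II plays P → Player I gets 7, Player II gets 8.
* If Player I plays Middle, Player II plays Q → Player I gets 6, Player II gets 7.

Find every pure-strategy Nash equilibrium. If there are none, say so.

The unique pure-strategy Nash equilibrium is (Middle, Q).

Check each profile: it is a Nash equilibrium iff no player can strictly gain by switching unilaterally.
(Up, P): Player II can switch to Q (0 → 7). Not NE.
(Up, Q): Player I can switch to Middle (1 → 6). Not NE.
(Middle, P): Player I can switch to Up (5 → 9). Not NE.
(Middle, Q): Player I gets 6, best alternative 3; Player II gets 7, best alternative 5. No profitable deviation — NE.
(Down, P): Player I can switch to Up (7 → 9). Not NE.
(Down, Q): Player I can switch to Middle (3 → 6). Not NE.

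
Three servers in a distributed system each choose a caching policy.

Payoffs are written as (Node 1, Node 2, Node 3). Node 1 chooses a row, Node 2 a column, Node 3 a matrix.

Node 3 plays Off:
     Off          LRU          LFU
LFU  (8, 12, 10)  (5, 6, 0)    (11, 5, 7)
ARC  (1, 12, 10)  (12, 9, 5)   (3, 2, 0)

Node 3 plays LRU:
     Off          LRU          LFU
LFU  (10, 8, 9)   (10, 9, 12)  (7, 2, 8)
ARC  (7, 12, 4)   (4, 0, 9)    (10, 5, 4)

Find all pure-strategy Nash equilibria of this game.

(LFU, Off, Off); (LFU, LRU, LRU)

Node 1 against (Off, Off): payoffs 8, 1 → best response LFU.
Node 1 against (Off, LRU): payoffs 10, 7 → best response LFU.
Node 1 against (LRU, Off): payoffs 5, 12 → best response ARC.
Node 1 against (LRU, LRU): payoffs 10, 4 → best response LFU.
Node 1 against (LFU, Off): payoffs 11, 3 → best response LFU.
Node 1 against (LFU, LRU): payoffs 7, 10 → best response ARC.
Node 2 against (LFU, Off): payoffs 12, 6, 5 → best response Off.
Node 2 against (LFU, LRU): payoffs 8, 9, 2 → best response LRU.
Node 2 against (ARC, Off): payoffs 12, 9, 2 → best response Off.
Node 2 against (ARC, LRU): payoffs 12, 0, 5 → best response Off.
Node 3 against (LFU, Off): payoffs 10, 9 → best response Off.
Node 3 against (LFU, LRU): payoffs 0, 12 → best response LRU.
Node 3 against (LFU, LFU): payoffs 7, 8 → best response LRU.
Node 3 against (ARC, Off): payoffs 10, 4 → best response Off.
Node 3 against (ARC, LRU): payoffs 5, 9 → best response LRU.
Node 3 against (ARC, LFU): payoffs 0, 4 → best response LRU.
Mutual best responses: (LFU, Off, Off); (LFU, LRU, LRU).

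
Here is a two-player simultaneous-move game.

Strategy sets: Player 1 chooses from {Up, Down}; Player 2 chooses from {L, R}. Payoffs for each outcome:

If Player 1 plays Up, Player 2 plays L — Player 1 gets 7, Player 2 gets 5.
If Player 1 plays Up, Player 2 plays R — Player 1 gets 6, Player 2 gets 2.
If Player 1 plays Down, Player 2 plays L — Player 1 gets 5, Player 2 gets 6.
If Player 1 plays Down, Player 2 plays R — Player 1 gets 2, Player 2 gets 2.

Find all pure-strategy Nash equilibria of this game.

For each player, find the best response to each opponent profile; mutual best responses are the pure NE.
Player 1 against L: payoffs 7, 5 → best response Up.
Player 1 against R: payoffs 6, 2 → best response Up.
Player 2 against Up: payoffs 5, 2 → best response L.
Player 2 against Down: payoffs 6, 2 → best response L.
Mutual best responses: (Up, L).

Pure NE: (Up, L)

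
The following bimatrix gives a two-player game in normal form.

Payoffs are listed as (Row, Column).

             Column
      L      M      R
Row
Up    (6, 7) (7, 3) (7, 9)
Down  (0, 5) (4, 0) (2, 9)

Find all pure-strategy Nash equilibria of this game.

(Up, L): Column can switch to R (7 → 9). Not NE.
(Up, M): Column can switch to L (3 → 7). Not NE.
(Up, R): Row gets 7, best alternative 2; Column gets 9, best alternative 7. No profitable deviation — NE.
(Down, L): Row can switch to Up (0 → 6). Not NE.
(Down, M): Row can switch to Up (4 → 7). Not NE.
(Down, R): Row can switch to Up (2 → 7). Not NE.

Pure NE: (Up, R)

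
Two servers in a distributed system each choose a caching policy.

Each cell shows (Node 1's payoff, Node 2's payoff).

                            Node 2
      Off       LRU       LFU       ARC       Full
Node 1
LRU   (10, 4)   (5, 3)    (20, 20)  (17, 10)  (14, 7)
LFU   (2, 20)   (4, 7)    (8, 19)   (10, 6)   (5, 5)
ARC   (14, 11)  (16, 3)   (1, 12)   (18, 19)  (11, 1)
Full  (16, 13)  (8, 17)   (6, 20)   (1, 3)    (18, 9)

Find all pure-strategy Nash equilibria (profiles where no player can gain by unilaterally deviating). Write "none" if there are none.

(LRU, LFU); (ARC, ARC)

Check each profile: it is a Nash equilibrium iff no player can strictly gain by switching unilaterally.
(LRU, Off): Node 1 can switch to ARC (10 → 14). Not NE.
(LRU, LRU): Node 1 can switch to ARC (5 → 16). Not NE.
(LRU, LFU): Node 1 gets 20, best alternative 8; Node 2 gets 20, best alternative 10. No profitable deviation — NE.
(LRU, ARC): Node 1 can switch to ARC (17 → 18). Not NE.
(LRU, Full): Node 1 can switch to Full (14 → 18). Not NE.
(LFU, Off): Node 1 can switch to LRU (2 → 10). Not NE.
(LFU, LRU): Node 1 can switch to LRU (4 → 5). Not NE.
(ARC, ARC): Node 1 gets 18, best alternative 17; Node 2 gets 19, best alternative 12. No profitable deviation — NE.
(The remaining 12 profiles each have a profitable deviation by the same check.)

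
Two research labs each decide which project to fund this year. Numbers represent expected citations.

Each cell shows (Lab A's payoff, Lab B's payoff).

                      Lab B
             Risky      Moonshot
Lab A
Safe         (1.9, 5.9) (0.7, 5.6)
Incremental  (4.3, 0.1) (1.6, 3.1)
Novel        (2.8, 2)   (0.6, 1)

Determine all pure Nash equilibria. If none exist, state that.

(Incremental, Moonshot)

For each player, find the best response to each opponent profile; mutual best responses are the pure NE.
Lab A against Risky: payoffs 1.9, 4.3, 2.8 → best response Incremental.
Lab A against Moonshot: payoffs 0.7, 1.6, 0.6 → best response Incremental.
Lab B against Safe: payoffs 5.9, 5.6 → best response Risky.
Lab B against Incremental: payoffs 0.1, 3.1 → best response Moonshot.
Lab B against Novel: payoffs 2, 1 → best response Risky.
Mutual best responses: (Incremental, Moonshot).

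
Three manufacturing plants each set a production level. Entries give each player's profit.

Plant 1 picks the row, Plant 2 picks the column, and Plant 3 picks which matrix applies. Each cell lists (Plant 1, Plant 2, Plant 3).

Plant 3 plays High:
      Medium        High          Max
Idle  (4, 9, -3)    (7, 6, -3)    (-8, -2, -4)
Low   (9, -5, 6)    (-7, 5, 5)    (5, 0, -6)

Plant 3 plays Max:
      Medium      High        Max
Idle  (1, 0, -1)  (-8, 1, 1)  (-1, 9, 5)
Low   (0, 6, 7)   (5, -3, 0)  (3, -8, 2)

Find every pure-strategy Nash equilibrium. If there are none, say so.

This game has no pure Nash equilibrium.

(Idle, Medium, High): Plant 1 can switch to Low (4 → 9). Not NE.
(Idle, Medium, Max): Plant 2 can switch to High (0 → 1). Not NE.
(Idle, High, High): Plant 2 can switch to Medium (6 → 9). Not NE.
(Idle, High, Max): Plant 1 can switch to Low (-8 → 5). Not NE.
(Idle, Max, High): Plant 1 can switch to Low (-8 → 5). Not NE.
(Idle, Max, Max): Plant 1 can switch to Low (-1 → 3). Not NE.
(Low, Medium, High): Plant 2 can switch to High (-5 → 5). Not NE.
(Low, Medium, Max): Plant 1 can switch to Idle (0 → 1). Not NE.
(The remaining 4 profiles each have a profitable deviation by the same check.)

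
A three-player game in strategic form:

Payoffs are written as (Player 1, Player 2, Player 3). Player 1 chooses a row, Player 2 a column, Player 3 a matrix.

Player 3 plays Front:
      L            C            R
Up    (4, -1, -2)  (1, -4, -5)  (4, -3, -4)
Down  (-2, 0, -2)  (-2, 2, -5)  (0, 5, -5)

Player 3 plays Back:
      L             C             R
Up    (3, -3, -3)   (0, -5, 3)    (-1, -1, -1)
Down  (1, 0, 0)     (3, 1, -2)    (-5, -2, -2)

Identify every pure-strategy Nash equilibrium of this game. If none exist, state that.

(Up, L, Front): Player 1 gets 4, best alternative -2; Player 2 gets -1, best alternative -3; Player 3 gets -2, best alternative -3. No profitable deviation — NE.
(Up, L, Back): Player 2 can switch to R (-3 → -1). Not NE.
(Up, C, Front): Player 2 can switch to L (-4 → -1). Not NE.
(Up, C, Back): Player 1 can switch to Down (0 → 3). Not NE.
(Up, R, Front): Player 2 can switch to L (-3 → -1). Not NE.
(Up, R, Back): Player 1 gets -1, best alternative -5; Player 2 gets -1, best alternative -3; Player 3 gets -1, best alternative -4. No profitable deviation — NE.
(Down, L, Front): Player 1 can switch to Up (-2 → 4). Not NE.
(Down, L, Back): Player 1 can switch to Up (1 → 3). Not NE.
(Down, C, Front): Player 1 can switch to Up (-2 → 1). Not NE.
(Down, C, Back): Player 1 gets 3, best alternative 0; Player 2 gets 1, best alternative 0; Player 3 gets -2, best alternative -5. No profitable deviation — NE.
(Down, R, Front): Player 1 can switch to Up (0 → 4). Not NE.
(Down, R, Back): Player 1 can switch to Up (-5 → -1). Not NE.

The pure Nash equilibria are (Up, L, Front); (Up, R, Back); (Down, C, Back).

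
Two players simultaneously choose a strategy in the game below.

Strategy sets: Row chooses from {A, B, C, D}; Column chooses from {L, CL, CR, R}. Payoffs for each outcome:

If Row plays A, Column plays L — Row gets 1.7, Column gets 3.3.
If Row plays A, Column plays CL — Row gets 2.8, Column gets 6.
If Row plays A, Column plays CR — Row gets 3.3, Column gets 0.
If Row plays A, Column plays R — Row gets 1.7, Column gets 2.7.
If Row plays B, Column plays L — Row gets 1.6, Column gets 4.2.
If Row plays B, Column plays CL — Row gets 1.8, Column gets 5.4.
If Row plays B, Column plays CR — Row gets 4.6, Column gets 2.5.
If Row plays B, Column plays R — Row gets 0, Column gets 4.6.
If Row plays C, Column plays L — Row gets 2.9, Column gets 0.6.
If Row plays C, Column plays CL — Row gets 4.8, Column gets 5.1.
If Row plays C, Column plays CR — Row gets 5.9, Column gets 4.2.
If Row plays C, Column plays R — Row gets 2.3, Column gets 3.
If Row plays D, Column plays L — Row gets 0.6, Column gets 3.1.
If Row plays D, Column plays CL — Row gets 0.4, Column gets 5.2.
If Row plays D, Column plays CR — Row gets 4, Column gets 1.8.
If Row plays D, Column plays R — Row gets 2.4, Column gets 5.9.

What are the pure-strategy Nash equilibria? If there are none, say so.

Pure-strategy Nash equilibria: (C, CL) and (D, R)

Mark each player's best response to every combination of opponents' strategies; a profile where every player is best-responding is a pure Nash equilibrium.
Row against L: payoffs 1.7, 1.6, 2.9, 0.6 → best response C.
Row against CL: payoffs 2.8, 1.8, 4.8, 0.4 → best response C.
Row against CR: payoffs 3.3, 4.6, 5.9, 4 → best response C.
Row against R: payoffs 1.7, 0, 2.3, 2.4 → best response D.
Column against A: payoffs 3.3, 6, 0, 2.7 → best response CL.
Column against B: payoffs 4.2, 5.4, 2.5, 4.6 → best response CL.
Column against C: payoffs 0.6, 5.1, 4.2, 3 → best response CL.
Column against D: payoffs 3.1, 5.2, 1.8, 5.9 → best response R.
Mutual best responses: (C, CL); (D, R).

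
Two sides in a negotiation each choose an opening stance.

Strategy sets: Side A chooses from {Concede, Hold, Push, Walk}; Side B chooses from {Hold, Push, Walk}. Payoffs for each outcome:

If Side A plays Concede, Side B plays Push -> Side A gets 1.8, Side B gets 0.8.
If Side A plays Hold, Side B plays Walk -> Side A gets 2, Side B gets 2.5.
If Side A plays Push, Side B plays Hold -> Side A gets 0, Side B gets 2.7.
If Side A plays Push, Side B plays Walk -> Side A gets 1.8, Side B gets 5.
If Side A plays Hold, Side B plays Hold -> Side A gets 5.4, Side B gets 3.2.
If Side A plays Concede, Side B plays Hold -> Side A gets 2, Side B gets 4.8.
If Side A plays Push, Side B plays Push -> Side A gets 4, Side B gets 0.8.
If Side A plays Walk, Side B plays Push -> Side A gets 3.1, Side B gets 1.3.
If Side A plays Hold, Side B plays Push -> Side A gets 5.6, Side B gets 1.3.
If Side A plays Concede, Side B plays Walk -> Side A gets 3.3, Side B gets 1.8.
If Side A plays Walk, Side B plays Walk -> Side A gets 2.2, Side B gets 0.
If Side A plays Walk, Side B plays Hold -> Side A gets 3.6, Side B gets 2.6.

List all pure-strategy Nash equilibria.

(Hold, Hold)

Side A against Hold: payoffs 2, 5.4, 0, 3.6 → best response Hold.
Side A against Push: payoffs 1.8, 5.6, 4, 3.1 → best response Hold.
Side A against Walk: payoffs 3.3, 2, 1.8, 2.2 → best response Concede.
Side B against Concede: payoffs 4.8, 0.8, 1.8 → best response Hold.
Side B against Hold: payoffs 3.2, 1.3, 2.5 → best response Hold.
Side B against Push: payoffs 2.7, 0.8, 5 → best response Walk.
Side B against Walk: payoffs 2.6, 1.3, 0 → best response Hold.
Mutual best responses: (Hold, Hold).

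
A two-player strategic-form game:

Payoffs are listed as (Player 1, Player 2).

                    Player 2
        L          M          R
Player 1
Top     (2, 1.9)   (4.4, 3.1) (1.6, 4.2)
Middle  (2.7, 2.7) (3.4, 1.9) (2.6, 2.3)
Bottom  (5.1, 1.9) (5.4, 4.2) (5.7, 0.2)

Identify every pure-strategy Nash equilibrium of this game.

The unique pure-strategy Nash equilibrium is (Bottom, M).

Player 1 against L: payoffs 2, 2.7, 5.1 → best response Bottom.
Player 1 against M: payoffs 4.4, 3.4, 5.4 → best response Bottom.
Player 1 against R: payoffs 1.6, 2.6, 5.7 → best response Bottom.
Player 2 against Top: payoffs 1.9, 3.1, 4.2 → best response R.
Player 2 against Middle: payoffs 2.7, 1.9, 2.3 → best response L.
Player 2 against Bottom: payoffs 1.9, 4.2, 0.2 → best response M.
Mutual best responses: (Bottom, M).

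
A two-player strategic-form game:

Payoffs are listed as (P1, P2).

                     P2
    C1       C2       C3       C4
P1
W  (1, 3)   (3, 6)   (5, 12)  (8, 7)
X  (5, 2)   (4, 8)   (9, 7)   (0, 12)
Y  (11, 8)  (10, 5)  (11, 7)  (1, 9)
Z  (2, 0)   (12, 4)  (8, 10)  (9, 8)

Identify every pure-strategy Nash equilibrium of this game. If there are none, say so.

For each strategy profile, look for a profitable unilateral deviation.
(W, C1): P1 can switch to X (1 → 5). Not NE.
(W, C2): P1 can switch to X (3 → 4). Not NE.
(W, C3): P1 can switch to X (5 → 9). Not NE.
(W, C4): P1 can switch to Z (8 → 9). Not NE.
(X, C1): P1 can switch to Y (5 → 11). Not NE.
(X, C2): P1 can switch to Y (4 → 10). Not NE.
(X, C3): P1 can switch to Y (9 → 11). Not NE.
(X, C4): P1 can switch to W (0 → 8). Not NE.
(The remaining 8 profiles each have a profitable deviation by the same check.)

No pure-strategy Nash equilibrium.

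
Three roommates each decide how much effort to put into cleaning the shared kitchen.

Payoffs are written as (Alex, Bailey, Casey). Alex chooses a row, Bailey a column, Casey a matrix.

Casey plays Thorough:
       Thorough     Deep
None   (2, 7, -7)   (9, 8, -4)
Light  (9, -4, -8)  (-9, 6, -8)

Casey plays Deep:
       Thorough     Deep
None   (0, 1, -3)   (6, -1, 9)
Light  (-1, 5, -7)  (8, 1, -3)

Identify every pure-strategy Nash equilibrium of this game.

(None, Thorough, Thorough): Alex can switch to Light (2 → 9). Not NE.
(None, Thorough, Deep): Alex gets 0, best alternative -1; Bailey gets 1, best alternative -1; Casey gets -3, best alternative -7. No profitable deviation — NE.
(None, Deep, Thorough): Casey can switch to Deep (-4 → 9). Not NE.
(None, Deep, Deep): Alex can switch to Light (6 → 8). Not NE.
(Light, Thorough, Thorough): Bailey can switch to Deep (-4 → 6). Not NE.
(Light, Thorough, Deep): Alex can switch to None (-1 → 0). Not NE.
(Light, Deep, Thorough): Alex can switch to None (-9 → 9). Not NE.
(Light, Deep, Deep): Bailey can switch to Thorough (1 → 5). Not NE.

(None, Thorough, Deep)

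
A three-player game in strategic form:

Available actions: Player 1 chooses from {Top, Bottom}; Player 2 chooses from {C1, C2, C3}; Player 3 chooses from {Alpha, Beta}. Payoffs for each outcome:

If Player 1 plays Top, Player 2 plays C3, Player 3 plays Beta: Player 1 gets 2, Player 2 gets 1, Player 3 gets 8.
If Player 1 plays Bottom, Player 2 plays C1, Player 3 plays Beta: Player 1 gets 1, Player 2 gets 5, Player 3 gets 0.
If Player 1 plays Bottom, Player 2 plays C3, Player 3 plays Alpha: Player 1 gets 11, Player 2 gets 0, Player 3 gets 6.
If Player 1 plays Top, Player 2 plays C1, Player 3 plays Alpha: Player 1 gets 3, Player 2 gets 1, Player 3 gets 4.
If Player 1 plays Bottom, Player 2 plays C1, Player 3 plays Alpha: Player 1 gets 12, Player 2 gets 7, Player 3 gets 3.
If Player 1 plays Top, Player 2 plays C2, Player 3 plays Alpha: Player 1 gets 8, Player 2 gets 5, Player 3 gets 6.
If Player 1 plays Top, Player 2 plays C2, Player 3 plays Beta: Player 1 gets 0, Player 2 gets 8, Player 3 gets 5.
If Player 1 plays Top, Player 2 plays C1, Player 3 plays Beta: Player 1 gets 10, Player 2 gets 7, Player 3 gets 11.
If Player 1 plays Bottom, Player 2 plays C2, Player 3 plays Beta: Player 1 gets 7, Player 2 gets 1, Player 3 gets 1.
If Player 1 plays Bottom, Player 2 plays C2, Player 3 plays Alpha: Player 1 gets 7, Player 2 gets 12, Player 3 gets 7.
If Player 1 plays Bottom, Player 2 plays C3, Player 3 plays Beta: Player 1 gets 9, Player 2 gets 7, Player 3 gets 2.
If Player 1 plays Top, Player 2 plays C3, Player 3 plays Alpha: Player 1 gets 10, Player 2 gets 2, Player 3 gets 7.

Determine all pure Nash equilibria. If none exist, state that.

Player 1 against (C1, Alpha): payoffs 3, 12 → best response Bottom.
Player 1 against (C1, Beta): payoffs 10, 1 → best response Top.
Player 1 against (C2, Alpha): payoffs 8, 7 → best response Top.
Player 1 against (C2, Beta): payoffs 0, 7 → best response Bottom.
Player 1 against (C3, Alpha): payoffs 10, 11 → best response Bottom.
Player 1 against (C3, Beta): payoffs 2, 9 → best response Bottom.
Player 2 against (Top, Alpha): payoffs 1, 5, 2 → best response C2.
Player 2 against (Top, Beta): payoffs 7, 8, 1 → best response C2.
Player 2 against (Bottom, Alpha): payoffs 7, 12, 0 → best response C2.
Player 2 against (Bottom, Beta): payoffs 5, 1, 7 → best response C3.
Player 3 against (Top, C1): payoffs 4, 11 → best response Beta.
Player 3 against (Top, C2): payoffs 6, 5 → best response Alpha.
Player 3 against (Top, C3): payoffs 7, 8 → best response Beta.
Player 3 against (Bottom, C1): payoffs 3, 0 → best response Alpha.
Player 3 against (Bottom, C2): payoffs 7, 1 → best response Alpha.
Player 3 against (Bottom, C3): payoffs 6, 2 → best response Alpha.
Mutual best responses: (Top, C2, Alpha).

Pure NE: (Top, C2, Alpha)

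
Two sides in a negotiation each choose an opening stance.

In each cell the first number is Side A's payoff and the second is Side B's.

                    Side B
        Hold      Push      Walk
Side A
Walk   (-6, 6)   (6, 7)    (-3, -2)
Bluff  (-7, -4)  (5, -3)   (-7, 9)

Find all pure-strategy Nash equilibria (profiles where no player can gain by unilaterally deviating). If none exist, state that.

(Walk, Hold): Side B can switch to Push (6 → 7). Not NE.
(Walk, Push): Side A gets 6, best alternative 5; Side B gets 7, best alternative 6. No profitable deviation — NE.
(Walk, Walk): Side B can switch to Hold (-2 → 6). Not NE.
(Bluff, Hold): Side A can switch to Walk (-7 → -6). Not NE.
(Bluff, Push): Side A can switch to Walk (5 → 6). Not NE.
(Bluff, Walk): Side A can switch to Walk (-7 → -3). Not NE.

The unique pure-strategy Nash equilibrium is (Walk, Push).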